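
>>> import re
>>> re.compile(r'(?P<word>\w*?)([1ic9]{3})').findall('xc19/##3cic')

[('x', 'c19'), ('3', 'cic')]

Pattern: zero or more of a word character (lazy) (captured as 'word'); then exactly 3 of one of [1ic9] (captured).
`findall` packs the 2 group values into a tuple for every match.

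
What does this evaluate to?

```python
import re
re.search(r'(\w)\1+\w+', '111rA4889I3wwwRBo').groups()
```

The match spans [0:17] → '111rA4889I3wwwRBo'.
Captured: group 1 = '1'.

('1',)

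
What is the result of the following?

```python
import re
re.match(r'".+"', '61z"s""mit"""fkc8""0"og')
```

None

`re.match` won't scan ahead — the pattern has to work from the very first character.
Here the string doesn't start with a match, so the call returns None.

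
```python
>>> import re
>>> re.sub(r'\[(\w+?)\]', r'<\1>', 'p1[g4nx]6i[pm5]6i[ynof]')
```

'p1<g4nx>6i<pm5>6i<ynof>'

Matches: at [2:8] → '[g4nx]'; at [10:15] → '[pm5]'; at [17:23] → '[ynof]'.
Each match is replaced using the text its own group 1 captured.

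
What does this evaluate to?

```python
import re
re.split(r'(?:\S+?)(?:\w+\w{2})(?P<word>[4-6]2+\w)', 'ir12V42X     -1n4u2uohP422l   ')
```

This matches one or more of a non-whitespace character (lazy) (non-capturing group); then one or more of a word character, then exactly 2 of a word character (non-capturing group); then a character in [4-6], then one or more of the literal '2', then a word character (captured as 'word').
With a capturing group present, the delimiter's captured portion is kept in the result list.

['', '42X', '     ', '422l', '   ']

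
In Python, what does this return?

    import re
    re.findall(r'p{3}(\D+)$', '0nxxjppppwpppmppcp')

['pwpppmppcp']

The pattern matches exactly 3 of a literal 'p'; then one or more of a non-digit (captured); then anchored at the end.
Walking the string: at [5:18] match 'ppppwpppmppcp', group 1 = 'pwpppmppcp'.
One capturing group, so `findall` returns just the captured substring from the one match — 1 in all.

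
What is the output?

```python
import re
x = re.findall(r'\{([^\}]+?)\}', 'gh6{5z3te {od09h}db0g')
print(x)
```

Walking the string: at [3:17] match '{5z3te {od09h}', group 1 = '5z3te {od09h'.
Because there's exactly one group, `findall` drops the full match and keeps group 1 from the one hit.

['5z3te {od09h']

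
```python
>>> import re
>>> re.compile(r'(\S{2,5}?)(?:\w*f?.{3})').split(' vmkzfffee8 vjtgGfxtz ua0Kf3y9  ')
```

The pattern matches 2 to 5 of a non-whitespace character (lazy) (captured); then zero or more of a word character, then optionally a literal 'f', then exactly 3 of any character (non-capturing group).
Matches to split on: at [1:14] → 'vmkzfffee8 vj'; at [14:24] → 'tgGfxtz ua'; at [24:32] → '0Kf3y9  '.
Because the pattern has a capturing group, `split` also inserts each captured text between the pieces.

[' ', 'vm', '', 'tg', '', '0K', '']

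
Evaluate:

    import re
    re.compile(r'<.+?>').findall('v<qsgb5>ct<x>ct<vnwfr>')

The `?` after the quantifier makes it lazy — it takes as little as possible before letting the rest of the pattern try.
Since nothing is captured, `findall` lists the 3 matched substrings directly.

['<qsgb5>', '<x>', '<vnwfr>']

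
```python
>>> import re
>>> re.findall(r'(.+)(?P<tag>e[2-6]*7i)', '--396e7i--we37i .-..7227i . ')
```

[('--396e7i--w', 'e37i')]

Pattern: one or more of any character (captured); then the literal 'e', then zero or more of a character in [2-6], then the literal '7i' (captured as 'tag').
Scanning left to right: at [0:15] match '--396e7i--we37i', groups = ('--396e7i--w', 'e37i').
2 groups means the one result is a tuple of 2 captured strings — 1 here.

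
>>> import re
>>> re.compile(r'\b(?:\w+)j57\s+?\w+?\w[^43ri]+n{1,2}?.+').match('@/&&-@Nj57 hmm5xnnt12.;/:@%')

`match` is anchored at position 0; if the pattern doesn't fit there, it returns None.
Here the string doesn't start with a match, so the call returns None.

None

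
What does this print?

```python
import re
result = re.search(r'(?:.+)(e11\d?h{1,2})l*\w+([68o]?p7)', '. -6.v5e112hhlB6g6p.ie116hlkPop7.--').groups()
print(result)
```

('e116h', 'p7')

The match spans [0:32] → '. -6.v5e112hhlB6g6p.ie116hlkPop7'.
Captured: group 1 = 'e116h', group 2 = 'p7'.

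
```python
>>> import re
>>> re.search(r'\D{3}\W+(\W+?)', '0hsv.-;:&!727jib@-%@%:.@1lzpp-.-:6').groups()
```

The pattern matches exactly 3 of a non-digit, then one or more of a non-word character; then one or more of a non-word character (lazy) (captured).
`search` walks the string left to right and returns the first match it finds.
The match spans [1:10] → 'hsv.-;:&!'.
Captured: group 1 = '!'.

('!',)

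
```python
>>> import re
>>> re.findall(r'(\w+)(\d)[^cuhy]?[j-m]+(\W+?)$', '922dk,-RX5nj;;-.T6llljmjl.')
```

[('T', '6', '.')]

This matches one or more of a word character (captured); then a digit (captured); then optionally any character except [cuhy], then one or more of a character in [j-m]; then one or more of a non-word character (lazy) (captured); then anchored at the end.
Scanning left to right: at [16:26] match 'T6llljmjl.', groups = ('T', '6', '.').
`findall` packs the 3 group values into a tuple for every match.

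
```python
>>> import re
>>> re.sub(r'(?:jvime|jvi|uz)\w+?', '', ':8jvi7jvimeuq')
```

':8q'

Alternation tries branches left to right and keeps the first one that lets the overall match succeed at that position.
Matches: at [2:6] → 'jvi7'; at [6:12] → 'jvimeu'.
Every occurrence is swapped for ''.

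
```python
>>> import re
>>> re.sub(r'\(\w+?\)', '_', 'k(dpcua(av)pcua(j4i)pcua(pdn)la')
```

Every occurrence is swapped for '_'.

'k(dpcua_pcua_pcua_la'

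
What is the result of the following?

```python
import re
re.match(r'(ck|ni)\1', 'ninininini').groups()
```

('ni',)

A backreference is literal: `\1` must see the identical characters the first group matched.
With `match`, the pattern is implicitly anchored at the beginning.
The match spans [0:4] → 'nini'.
Captured: group 1 = 'ni'.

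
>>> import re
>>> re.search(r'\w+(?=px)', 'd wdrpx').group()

'wdr'

The positive lookaround only admits positions where the adjacent text matches; those characters stay outside the span.
The match spans [2:5] → 'wdr'.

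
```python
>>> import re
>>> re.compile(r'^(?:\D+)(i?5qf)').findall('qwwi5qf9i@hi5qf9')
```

Pattern: anchored at the start of the string; then one or more of a non-digit (non-capturing group); then optionally a literal 'i', then the literal '5qf' (captured).
Scanning left to right: at [0:7] match 'qwwi5qf', group 1 = '5qf'.
With a single group, `findall` returns only what that group captured — 1 item.

['5qf']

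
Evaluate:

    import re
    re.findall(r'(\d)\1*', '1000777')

['1', '0', '7']

The backreference `\1` re-matches whatever the first group consumed, character for character.
`findall` collects group 1 from each match (3 total).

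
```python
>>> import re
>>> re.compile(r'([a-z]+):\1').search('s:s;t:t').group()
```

`\1` has to match the exact text group 1 already captured.
The match spans [0:3] → 's:s'.

's:s'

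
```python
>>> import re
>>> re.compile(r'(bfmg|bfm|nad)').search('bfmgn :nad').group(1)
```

'bfmg'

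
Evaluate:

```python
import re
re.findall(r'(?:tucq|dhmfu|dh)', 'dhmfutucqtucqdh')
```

['dhmfu', 'tucq', 'tucq', 'dh']

Alternation isn't longest-match — the leftmost alternative that fits at this position is chosen.
Since nothing is captured, `findall` lists the 4 matched substrings directly.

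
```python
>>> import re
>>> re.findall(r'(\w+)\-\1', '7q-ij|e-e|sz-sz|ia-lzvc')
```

['e', 'sz']

After group 1 captures some text, `\1` only succeeds where that same text appears again.
Walking the string: at [6:9] match 'e-e', group 1 = 'e'; at [10:15] match 'sz-sz', group 1 = 'sz'.
With a single group, `findall` returns only what that group captured — 2 items.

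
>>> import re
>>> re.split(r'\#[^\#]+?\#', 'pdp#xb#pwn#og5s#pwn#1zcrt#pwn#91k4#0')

['pdp', 'pwn', 'pwn', 'pwn', '0']

Matches to split on: at [3:7] → '#xb#'; at [10:16] → '#og5s#'; at [19:26] → '#1zcrt#'; at [29:35] → '#91k4#'.
Each match becomes a cut point; 5 segments remain.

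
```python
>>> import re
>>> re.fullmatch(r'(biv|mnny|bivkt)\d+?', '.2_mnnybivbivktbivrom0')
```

None

`re.fullmatch` is like wrapping the pattern in `^…$` (in single-line mode).
Here there's no way to consume every character, so the call returns None.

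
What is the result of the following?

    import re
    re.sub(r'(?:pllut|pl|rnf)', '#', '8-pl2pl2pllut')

Alternation isn't longest-match — the leftmost alternative that fits at this position is chosen.
Matches: at [2:4] → 'pl'; at [5:7] → 'pl'; at [8:13] → 'pllut'.
Every occurrence is swapped for '#'.

'8-#2#2#'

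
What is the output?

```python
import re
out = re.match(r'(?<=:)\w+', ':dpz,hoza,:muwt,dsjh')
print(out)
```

The lookaround is zero-width — it requires the adjacent text to match without consuming it, so the asserted text isn't part of the match.
`match` is anchored at position 0; if the pattern doesn't fit there, it returns None.
Here position 0 doesn't satisfy it, so the call returns None.

None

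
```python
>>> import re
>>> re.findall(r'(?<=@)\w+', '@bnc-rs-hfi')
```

['bnc']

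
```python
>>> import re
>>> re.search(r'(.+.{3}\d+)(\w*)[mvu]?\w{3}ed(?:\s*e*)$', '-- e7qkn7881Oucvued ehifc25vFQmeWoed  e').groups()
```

('-- e7qkn7881Oucvued ehifc25', 'vFQm')

Pattern: one or more of any character, then exactly 3 of any character, then one or more of a digit (captured); then zero or more of a word character (captured); then optionally one of [mvu], then exactly 3 of a word character, then the literal 'ed'; then zero or more of whitespace, then zero or more of a literal 'e' (non-capturing group); then anchored at the end.
`search` walks the string left to right and returns the first match it finds.
The match spans [0:39] → '-- e7qkn7881Oucvued ehifc25vFQmeWoed  e'.
Captured: group 1 = '-- e7qkn7881Oucvued ehifc25', group 2 = 'vFQm'.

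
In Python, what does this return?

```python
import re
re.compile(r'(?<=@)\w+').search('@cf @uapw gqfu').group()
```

'cf'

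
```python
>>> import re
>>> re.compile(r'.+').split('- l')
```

Pattern: one or more of any character.
Splitting on the pattern gives 2 pieces.

['', '']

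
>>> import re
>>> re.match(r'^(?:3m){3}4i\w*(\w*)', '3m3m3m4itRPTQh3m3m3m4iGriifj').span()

`re.match` won't scan ahead — the pattern has to work from the very first character.
The match spans [0:28] → '3m3m3m4itRPTQh3m3m3m4iGriifj'.

(0, 28)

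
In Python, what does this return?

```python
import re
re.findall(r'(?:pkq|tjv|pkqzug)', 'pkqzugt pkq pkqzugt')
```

['pkq', 'pkq', 'pkq']

Alternation isn't longest-match — the leftmost alternative that fits at this position is chosen.
With no groups in the pattern, `findall` gives back each whole match — 3 here.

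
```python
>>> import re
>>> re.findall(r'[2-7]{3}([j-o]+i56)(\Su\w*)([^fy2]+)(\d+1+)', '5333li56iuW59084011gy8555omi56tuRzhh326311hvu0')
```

The pattern matches exactly 3 of a character in [2-7]; then one or more of a character in [j-o], then the literal 'i56' (captured); then a non-whitespace character, then the literal 'u', then zero or more of a word character (captured); then one or more of any character except [fy2] (captured); then one or more of a digit, then one or more of a literal '1' (captured).
Scanning left to right: at [1:42] match '333li56iuW59084011gy8555omi56tuRzhh326311', groups = ('li56', 'iuW59084011gy8555omi56tuRzhh326', '3', '11').
`findall` packs the 4 group values into a tuple for every match.

[('li56', 'iuW59084011gy8555omi56tuRzhh326', '3', '11')]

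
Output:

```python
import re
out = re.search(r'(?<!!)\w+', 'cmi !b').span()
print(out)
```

(0, 3)

Because the assertion is negative and zero-width, positions next to the forbidden text are skipped.
The match spans [0:3] → 'cmi'.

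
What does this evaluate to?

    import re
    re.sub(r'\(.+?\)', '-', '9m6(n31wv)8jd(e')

'9m6-8jd(e'

Matches: at [3:10] → '(n31wv)'.
Every occurrence is swapped for '-'.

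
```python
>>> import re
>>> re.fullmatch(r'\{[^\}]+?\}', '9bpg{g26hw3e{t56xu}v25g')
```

None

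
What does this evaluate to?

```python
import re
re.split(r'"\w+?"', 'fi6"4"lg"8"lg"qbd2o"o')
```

Matches to split on: at [3:6] → '"4"'; at [8:11] → '"8"'; at [13:20] → '"qbd2o"'.
`split` removes every match and returns the 4 fragments in between.

['fi6', 'lg', 'lg', 'o']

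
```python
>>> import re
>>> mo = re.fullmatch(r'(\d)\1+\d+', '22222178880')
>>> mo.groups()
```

('2',)

The match spans [0:11] → '22222178880'.
Captured: group 1 = '2'.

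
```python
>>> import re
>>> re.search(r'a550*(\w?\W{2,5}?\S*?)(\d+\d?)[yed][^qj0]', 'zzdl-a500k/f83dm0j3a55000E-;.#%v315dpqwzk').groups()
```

Pattern: the literal 'a55', then zero or more of the literal '0'; then optionally a word character, then 2 to 5 of a non-word character (lazy), then zero or more of a non-whitespace character (lazy) (captured); then one or more of a digit, then optionally a digit (captured); then one of [yed], then any character except [qj0].
The `?` after the quantifier makes it lazy — it takes as little as possible before letting the rest of the pattern try.
`search` walks the string left to right and returns the first match it finds.
The match spans [19:37] → 'a55000E-;.#%v315dp'.
Captured: group 1 = 'E-;.#%v', group 2 = '315'.

('E-;.#%v', '315')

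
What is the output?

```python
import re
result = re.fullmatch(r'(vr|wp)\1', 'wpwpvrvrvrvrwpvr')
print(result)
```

None

After group 1 captures some text, `\1` only succeeds where that same text appears again.
`fullmatch` succeeds only if the pattern covers the string from start to end.
Here there's no way to consume every character, so the call returns None.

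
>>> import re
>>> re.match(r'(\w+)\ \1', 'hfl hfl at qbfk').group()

With `match`, the pattern is implicitly anchored at the beginning.
The match spans [0:7] → 'hfl hfl'.

'hfl hfl'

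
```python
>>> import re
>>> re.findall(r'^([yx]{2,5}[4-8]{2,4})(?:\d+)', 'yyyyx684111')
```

['yyyyx684']

`findall` collects group 1 from the one match (1 total).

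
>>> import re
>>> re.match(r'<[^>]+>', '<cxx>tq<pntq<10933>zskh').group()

'<cxx>'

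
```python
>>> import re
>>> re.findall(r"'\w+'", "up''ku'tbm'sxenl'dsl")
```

["'ku'", "'sxenl'"]

Walking the string: at [3:7] → "'ku'"; at [10:17] → "'sxenl'".
Since nothing is captured, `findall` lists the 2 matched substrings directly.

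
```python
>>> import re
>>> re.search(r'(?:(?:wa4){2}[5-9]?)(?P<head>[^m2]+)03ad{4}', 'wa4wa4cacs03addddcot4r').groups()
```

The match spans [0:17] → 'wa4wa4cacs03adddd'.
Captured: group 1 = 'cacs'.

('cacs',)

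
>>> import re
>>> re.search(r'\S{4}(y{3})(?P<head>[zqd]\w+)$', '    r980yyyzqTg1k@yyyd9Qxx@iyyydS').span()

(24, 33)

The pattern matches exactly 4 of a non-whitespace character; then exactly 3 of a literal 'y' (captured); then one of [zqd], then one or more of a word character (captured as 'head'); then anchored at the end.
`re.search` tries every starting position until one works.
The match spans [24:33] → 'xx@iyyydS'.
Captured: group 1 = 'yyy', group 2 = 'dS'.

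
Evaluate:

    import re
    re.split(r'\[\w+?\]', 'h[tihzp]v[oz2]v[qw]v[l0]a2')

['h', 'v', 'v', 'v', 'a2']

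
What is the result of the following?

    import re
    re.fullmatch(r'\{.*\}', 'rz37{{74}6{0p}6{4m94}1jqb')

None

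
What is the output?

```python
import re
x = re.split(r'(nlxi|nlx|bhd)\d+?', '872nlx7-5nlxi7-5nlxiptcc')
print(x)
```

['872', 'nlx', '-5', 'nlxi', '-5nlxiptcc']

Matches to split on: at [3:7] → 'nlx7'; at [9:14] → 'nlxi7'.
Because the pattern has a capturing group, `split` also inserts each captured text between the pieces.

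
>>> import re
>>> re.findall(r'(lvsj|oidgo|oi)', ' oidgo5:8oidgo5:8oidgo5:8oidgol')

['oidgo', 'oidgo', 'oidgo', 'oidgo']

The regex engine tests alternatives in the order written; an earlier branch that matches wins even if a later one would match more.
Scanning left to right: at [1:6] match 'oidgo', group 1 = 'oidgo'; at [9:14] match 'oidgo', group 1 = 'oidgo'; at [17:22] match 'oidgo', group 1 = 'oidgo'; at [25:30] match 'oidgo', group 1 = 'oidgo'.
With a single group, `findall` returns only what that group captured — 4 items.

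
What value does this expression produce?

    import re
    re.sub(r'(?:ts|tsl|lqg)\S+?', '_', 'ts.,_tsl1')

'_,__1'

Alternation isn't longest-match — the leftmost alternative that fits at this position is chosen.
`sub` substitutes '_' at each match site.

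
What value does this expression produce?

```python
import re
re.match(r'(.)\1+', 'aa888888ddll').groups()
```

After group 1 captures some text, `\1` only succeeds where that same text appears again.
With `match`, the pattern is implicitly anchored at the beginning.
The match spans [0:2] → 'aa'.
Captured: group 1 = 'a'.

('a',)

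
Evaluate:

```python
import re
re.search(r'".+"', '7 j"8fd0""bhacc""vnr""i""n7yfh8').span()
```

The match spans [3:25] → '"8fd0""bhacc""vnr""i""'.

(3, 25)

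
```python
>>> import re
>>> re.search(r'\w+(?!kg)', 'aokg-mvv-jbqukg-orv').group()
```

The negative lookaround is zero-width — it rules out positions where the adjacent text would match, without consuming anything.
The match spans [0:4] → 'aokg'.

'aokg'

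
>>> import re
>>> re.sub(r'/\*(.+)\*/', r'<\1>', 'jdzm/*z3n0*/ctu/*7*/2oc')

Matches: at [4:20] → '/*z3n0*/ctu/*7*/'.
The replacement refers to a captured group, so each match is rewritten using its own captured text.

'jdzm<z3n0*/ctu/*7>2oc'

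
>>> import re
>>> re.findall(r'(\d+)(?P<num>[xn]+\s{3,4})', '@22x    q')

The pattern matches one or more of a digit (captured); then one or more of one of [xn], then 3 to 4 of whitespace (captured as 'num').
Multiple groups make `findall` return tuples — one 2-tuple for the one match.

[('22', 'x    ')]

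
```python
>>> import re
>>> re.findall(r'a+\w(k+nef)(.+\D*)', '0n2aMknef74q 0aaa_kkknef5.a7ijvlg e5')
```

[('knef', '74q 0aaa_kkknef5.a7ijvlg e5')]

The pattern matches one or more of a literal 'a', then a word character; then one or more of the literal 'k', then the literal 'nef' (captured); then one or more of any character, then zero or more of a non-digit (captured).
Multiple groups make `findall` return tuples — one 2-tuple for the one match.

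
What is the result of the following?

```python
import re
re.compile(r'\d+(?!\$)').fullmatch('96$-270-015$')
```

None

Because the assertion is negative and zero-width, positions next to the forbidden text are skipped.
`re.fullmatch` requires the pattern to consume the entire string.
Here the string isn't matched end-to-end, so the call returns None.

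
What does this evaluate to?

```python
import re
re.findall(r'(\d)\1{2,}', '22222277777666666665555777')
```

After group 1 captures some text, `\1` only succeeds where that same text appears again.
Scanning left to right: at [0:6] match '222222', group 1 = '2'; at [6:11] match '77777', group 1 = '7'; at [11:19] match '66666666', group 1 = '6'; at [19:23] match '5555', group 1 = '5'; at [23:26] match '777', group 1 = '7'.
Because there's exactly one group, `findall` drops the full match and keeps group 1 from each hit.

['2', '7', '6', '5', '7']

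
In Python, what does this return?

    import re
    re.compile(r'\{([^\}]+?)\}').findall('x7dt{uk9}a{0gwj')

With a single group, `findall` returns only what that group captured — 1 item.

['uk9']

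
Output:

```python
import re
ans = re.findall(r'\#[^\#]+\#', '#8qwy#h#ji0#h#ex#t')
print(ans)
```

['#8qwy#', '#ji0#', '#ex#']

With no groups in the pattern, `findall` gives back each whole match — 3 here.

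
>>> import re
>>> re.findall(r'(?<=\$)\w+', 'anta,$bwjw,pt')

['bwjw']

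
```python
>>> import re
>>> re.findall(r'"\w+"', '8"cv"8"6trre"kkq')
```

['"cv"', '"6trre"']

Since nothing is captured, `findall` lists the 2 matched substrings directly.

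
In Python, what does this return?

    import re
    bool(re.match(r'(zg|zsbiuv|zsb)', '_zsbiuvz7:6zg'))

`re.match` only tries the pattern at the start of the string.
Here position 0 doesn't satisfy it, so the call returns None, and `bool(None)` is False.

False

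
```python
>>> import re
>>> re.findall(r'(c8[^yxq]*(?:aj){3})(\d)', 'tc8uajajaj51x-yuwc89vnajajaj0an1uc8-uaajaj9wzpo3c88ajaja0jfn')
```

[('c8uajajaj', '5'), ('c89vnajajaj', '0')]

The pattern matches the literal 'c8', then zero or more of any character except [yxq], then the literal 'aj' repeated 3 times (captured); then a digit (captured).
Scanning left to right: at [1:11] match 'c8uajajaj5', groups = ('c8uajajaj', '5'); at [17:29] match 'c89vnajajaj0', groups = ('c89vnajajaj', '0').
With 2 capturing groups, `findall` returns a 2-tuple per match.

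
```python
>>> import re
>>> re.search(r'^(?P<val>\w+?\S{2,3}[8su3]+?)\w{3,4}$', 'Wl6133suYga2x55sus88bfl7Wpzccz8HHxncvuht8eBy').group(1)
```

'Wl6133suYga2x55sus88bfl7Wpzccz8HHxncvuht8'

The match spans [0:44] → 'Wl6133suYga2x55sus88bfl7Wpzccz8HHxncvuht8eBy'.
Captured: group 1 = 'Wl6133suYga2x55sus88bfl7Wpzccz8HHxncvuht8'.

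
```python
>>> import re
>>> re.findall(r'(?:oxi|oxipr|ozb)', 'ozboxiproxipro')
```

['ozb', 'oxi', 'oxi']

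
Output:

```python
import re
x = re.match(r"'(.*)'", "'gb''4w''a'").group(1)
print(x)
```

`match` is anchored at position 0; if the pattern doesn't fit there, it returns None.
The match spans [0:11] → "'gb''4w''a'".
Captured: group 1 = "gb''4w''a".

gb''4w''a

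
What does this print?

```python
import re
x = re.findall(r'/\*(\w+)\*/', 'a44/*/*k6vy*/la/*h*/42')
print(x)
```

['k6vy', 'h']

Scanning left to right: at [5:13] match '/*k6vy*/', group 1 = 'k6vy'; at [15:20] match '/*h*/', group 1 = 'h'.
`findall` collects group 1 from each match (2 total).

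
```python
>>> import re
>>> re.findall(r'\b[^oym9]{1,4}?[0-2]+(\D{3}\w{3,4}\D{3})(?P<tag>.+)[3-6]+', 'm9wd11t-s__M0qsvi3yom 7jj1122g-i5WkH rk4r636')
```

[('qsvi3yom ', '7jj1122g-i5WkH rk4r63')]

The pattern matches a word boundary (`\b`, zero-width); then 1 to 4 of any character except [oym9] (lazy), then one or more of a character in [0-2]; then exactly 3 of a non-digit, then 3 to 4 of a word character, then exactly 3 of a non-digit (captured); then one or more of any character (captured as 'tag'); then one or more of a character in [3-6].
2 groups means the one result is a tuple of 2 captured strings — 1 here.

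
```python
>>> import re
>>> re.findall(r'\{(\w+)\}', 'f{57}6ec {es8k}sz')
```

Walking the string: at [1:5] match '{57}', group 1 = '57'; at [9:15] match '{es8k}', group 1 = 'es8k'.
With a single group, `findall` returns only what that group captured — 2 items.

['57', 'es8k']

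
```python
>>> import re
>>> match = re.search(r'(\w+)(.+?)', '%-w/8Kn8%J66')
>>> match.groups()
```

('w', '/')

Pattern: one or more of a word character (captured); then one or more of any character (lazy) (captured).
`re.search` tries every starting position until one works.
The match spans [2:4] → 'w/'.
Captured: group 1 = 'w', group 2 = '/'.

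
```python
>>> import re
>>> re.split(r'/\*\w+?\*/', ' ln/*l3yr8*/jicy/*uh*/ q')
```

[' ln', 'jicy', ' q']

Each match becomes a cut point; 3 segments remain.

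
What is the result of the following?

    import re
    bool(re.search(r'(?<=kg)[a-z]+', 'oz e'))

False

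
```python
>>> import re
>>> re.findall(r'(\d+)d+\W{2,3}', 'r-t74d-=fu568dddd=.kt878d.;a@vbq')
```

['74', '568', '878']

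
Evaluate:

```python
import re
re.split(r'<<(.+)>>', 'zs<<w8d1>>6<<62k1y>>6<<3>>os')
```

The group in the pattern means `split` returns the separators' captures alongside the pieces.

['zs', 'w8d1>>6<<62k1y>>6<<3', 'os']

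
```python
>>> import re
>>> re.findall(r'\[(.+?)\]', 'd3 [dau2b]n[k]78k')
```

With the lazy modifier that quantifier settles for the fewest repetitions that let the rest of the pattern succeed (the atoms after it are unaffected and can still be greedy).
Walking the string: at [3:10] match '[dau2b]', group 1 = 'dau2b'; at [11:14] match '[k]', group 1 = 'k'.
Because there's exactly one group, `findall` drops the full match and keeps group 1 from each hit.

['dau2b', 'k']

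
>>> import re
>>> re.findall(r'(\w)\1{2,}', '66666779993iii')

['6', '9', 'i']

`\1` has to match the exact text group 1 already captured.
Walking the string: at [0:5] match '66666', group 1 = '6'; at [7:10] match '999', group 1 = '9'; at [11:14] match 'iii', group 1 = 'i'.
Because there's exactly one group, `findall` drops the full match and keeps group 1 from each hit.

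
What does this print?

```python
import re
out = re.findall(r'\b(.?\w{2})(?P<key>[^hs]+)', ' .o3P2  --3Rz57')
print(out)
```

[('o3P', '2  --3Rz57')]

Pattern: a word boundary (`\b`, zero-width); then optionally any character, then exactly 2 of a word character (captured); then one or more of any character except [hs] (captured as 'key').
Walking the string: at [2:15] match 'o3P2  --3Rz57', groups = ('o3P', '2  --3Rz57').
With 2 capturing groups, `findall` returns a 2-tuple per match.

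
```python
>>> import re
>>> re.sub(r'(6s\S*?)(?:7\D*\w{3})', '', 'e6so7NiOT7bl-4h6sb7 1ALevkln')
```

This matches the literal '6s', then zero or more of a non-whitespace character (lazy) (captured); then the literal '7', then zero or more of a non-digit, then exactly 3 of a word character (non-capturing group).
Every occurrence is swapped for ''.

'e-4hevkln'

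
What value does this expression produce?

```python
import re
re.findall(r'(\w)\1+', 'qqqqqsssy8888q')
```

['q', 's', '8']

`\1` is not a pattern — it's the concrete string captured by group 1, re-applied verbatim.
Matches: at [0:5] match 'qqqqq', group 1 = 'q'; at [5:8] match 'sss', group 1 = 's'; at [9:13] match '8888', group 1 = '8'.
With a single group, `findall` returns only what that group captured — 3 items.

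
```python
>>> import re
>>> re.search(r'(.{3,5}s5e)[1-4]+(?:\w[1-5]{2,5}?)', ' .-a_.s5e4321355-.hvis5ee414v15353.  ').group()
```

'.-a_.s5e4321355'

The pattern matches 3 to 5 of any character, then the literal 's5e' (captured); then one or more of a character in [1-4]; then a word character, then 2 to 5 of a character in [1-5] (lazy) (non-capturing group).
The match spans [1:16] → '.-a_.s5e4321355'.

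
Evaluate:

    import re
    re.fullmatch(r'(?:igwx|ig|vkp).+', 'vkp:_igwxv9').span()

`fullmatch` succeeds only if the pattern covers the string from start to end.
The match spans [0:11] → 'vkp:_igwxv9'.

(0, 11)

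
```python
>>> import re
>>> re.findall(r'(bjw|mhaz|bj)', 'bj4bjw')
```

['bj', 'bjw']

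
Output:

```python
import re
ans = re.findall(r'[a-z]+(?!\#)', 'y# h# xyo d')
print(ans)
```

`(?!…)`/`(?<!…)` only lets a position through if the neighbouring text does NOT match; no characters are consumed.
With no groups in the pattern, `findall` gives back each whole match — 2 here.

['xyo', 'd']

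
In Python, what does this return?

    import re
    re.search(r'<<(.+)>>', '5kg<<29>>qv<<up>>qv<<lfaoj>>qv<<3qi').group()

`re.search` tries every starting position until one works.
The match spans [3:28] → '<<29>>qv<<up>>qv<<lfaoj>>'.
Captured: group 1 = '29>>qv<<up>>qv<<lfaoj'.

'<<29>>qv<<up>>qv<<lfaoj>>'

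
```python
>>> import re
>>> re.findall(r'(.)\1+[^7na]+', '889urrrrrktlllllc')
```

['8']

`\1` has to match the exact text group 1 already captured.
Matches: at [0:17] match '889urrrrrktlllllc', group 1 = '8'.
`findall` collects group 1 from the one match (1 total).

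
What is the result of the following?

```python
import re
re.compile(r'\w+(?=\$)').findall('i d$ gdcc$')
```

['d', 'gdcc']

The `(?=…)`/`(?<=…)` assertion just peeks at neighbouring text; it doesn't advance the match position.
Walking the string: at [2:3] → 'd'; at [5:9] → 'gdcc'.
With no groups in the pattern, `findall` gives back each whole match — 2 here.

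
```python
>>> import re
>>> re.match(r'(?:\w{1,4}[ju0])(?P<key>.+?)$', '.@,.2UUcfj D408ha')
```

`re.match` only tries the pattern at the start of the string.
Here the string doesn't start with a match, so the call returns None.

None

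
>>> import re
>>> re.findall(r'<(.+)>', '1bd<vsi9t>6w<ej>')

['vsi9t>6w<ej']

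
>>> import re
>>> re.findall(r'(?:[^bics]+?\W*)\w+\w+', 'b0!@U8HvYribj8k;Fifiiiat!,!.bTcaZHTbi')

['0!@U8HvYribj8k', ';Fifiiiat', '!,!.bTcaZHTbi']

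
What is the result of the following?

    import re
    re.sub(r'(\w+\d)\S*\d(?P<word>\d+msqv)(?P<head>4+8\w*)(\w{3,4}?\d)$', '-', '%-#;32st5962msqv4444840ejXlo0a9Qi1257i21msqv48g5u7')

'%-#;-'

The pattern matches one or more of a word character, then a digit (captured); then zero or more of a non-whitespace character; then a digit; then one or more of a digit, then the literal 'ms', then the literal 'qv' (captured as 'word'); then one or more of the literal '4', then the literal '8', then zero or more of a word character (captured as 'head'); then 3 to 4 of a word character (lazy), then a digit (captured); then anchored at the end.
`sub` substitutes '-' at each match site.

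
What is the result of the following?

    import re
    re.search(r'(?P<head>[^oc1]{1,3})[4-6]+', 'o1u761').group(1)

'u7'

The match spans [2:5] → 'u76'.
Captured: group 1 = 'u7'.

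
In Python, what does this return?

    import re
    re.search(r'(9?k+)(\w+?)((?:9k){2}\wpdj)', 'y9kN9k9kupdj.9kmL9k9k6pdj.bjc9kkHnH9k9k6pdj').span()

(1, 12)

Pattern: optionally the literal '9', then one or more of the literal 'k' (captured); then one or more of a word character (lazy) (captured); then the literal '9k' repeated 2 times, then a word character, then the literal 'pdj' (captured).
`re.search` tries every starting position until one works.
The match spans [1:12] → '9kN9k9kupdj'.
Captured: group 1 = '9k', group 2 = 'N', group 3 = '9k9kupdj'.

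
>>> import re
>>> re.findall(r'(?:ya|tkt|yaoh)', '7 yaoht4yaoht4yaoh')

Alternation isn't longest-match — the leftmost alternative that fits at this position is chosen.
Scanning left to right: at [2:4] → 'ya'; at [8:10] → 'ya'; at [14:16] → 'ya'.
Since nothing is captured, `findall` lists the 3 matched substrings directly.

['ya', 'ya', 'ya']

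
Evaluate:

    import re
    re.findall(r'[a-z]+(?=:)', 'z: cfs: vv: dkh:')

The positive lookaround only admits positions where the adjacent text matches; those characters stay outside the span.
Scanning left to right: at [0:1] → 'z'; at [3:6] → 'cfs'; at [8:10] → 'vv'; at [12:15] → 'dkh'.
`findall` yields the raw match text (4 of them) because the pattern has no groups.

['z', 'cfs', 'vv', 'dkh']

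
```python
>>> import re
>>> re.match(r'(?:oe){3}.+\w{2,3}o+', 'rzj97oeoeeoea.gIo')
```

None

`match` is anchored at position 0; if the pattern doesn't fit there, it returns None.
Here the string doesn't start with a match, so the call returns None.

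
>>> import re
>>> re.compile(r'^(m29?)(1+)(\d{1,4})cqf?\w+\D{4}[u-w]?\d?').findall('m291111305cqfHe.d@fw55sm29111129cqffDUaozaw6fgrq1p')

[('m29', '1111', '305')]

`findall` packs the 3 group values into a tuple for every match.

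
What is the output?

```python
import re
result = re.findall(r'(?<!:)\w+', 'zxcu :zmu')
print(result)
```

The negative lookahead/lookbehind blocks any match where the forbidden context is present.
With no groups in the pattern, `findall` gives back each whole match — 2 here.

['zxcu', 'mu']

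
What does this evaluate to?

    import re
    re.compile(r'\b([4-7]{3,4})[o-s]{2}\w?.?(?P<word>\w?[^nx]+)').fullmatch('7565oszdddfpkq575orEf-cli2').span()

(0, 26)

Pattern: a word boundary (`\b`, zero-width); then 3 to 4 of a character in [4-7] (captured); then exactly 2 of a character in [o-s], then optionally a word character, then optionally any character; then optionally a word character, then one or more of any character except [nx] (captured as 'word').
`re.fullmatch` requires the pattern to consume the entire string.
The match spans [0:26] → '7565oszdddfpkq575orEf-cli2'.
Captured: group 1 = '7565', group 2 = 'ddfpkq575orEf-cli2'.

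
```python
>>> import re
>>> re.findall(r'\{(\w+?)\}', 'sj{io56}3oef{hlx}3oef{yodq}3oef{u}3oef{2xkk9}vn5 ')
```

['io56', 'hlx', 'yodq', 'u', '2xkk9']

Walking the string: at [2:8] match '{io56}', group 1 = 'io56'; at [12:17] match '{hlx}', group 1 = 'hlx'; at [21:27] match '{yodq}', group 1 = 'yodq'; at [31:34] match '{u}', group 1 = 'u'; at [38:45] match '{2xkk9}', group 1 = '2xkk9'.
With a single group, `findall` returns only what that group captured — 5 items.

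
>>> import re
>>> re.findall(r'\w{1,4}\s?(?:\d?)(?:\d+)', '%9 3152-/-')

With no groups in the pattern, `findall` gives back each whole match — 1 here.

['9 3152']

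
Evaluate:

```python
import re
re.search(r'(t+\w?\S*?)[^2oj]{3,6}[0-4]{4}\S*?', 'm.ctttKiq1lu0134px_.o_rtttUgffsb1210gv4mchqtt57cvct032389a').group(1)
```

The match spans [3:16] → 'tttKiq1lu0134'.
Captured: group 1 = 'tttK'.

'tttK'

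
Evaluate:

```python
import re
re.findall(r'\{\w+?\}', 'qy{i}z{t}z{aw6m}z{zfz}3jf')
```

['{i}', '{t}', '{aw6m}', '{zfz}']

With no groups in the pattern, `findall` gives back each whole match — 4 here.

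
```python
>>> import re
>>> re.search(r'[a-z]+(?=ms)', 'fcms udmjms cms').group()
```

'fc'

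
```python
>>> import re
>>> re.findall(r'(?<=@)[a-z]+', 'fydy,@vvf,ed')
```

The positive lookaround only admits positions where the adjacent text matches; those characters stay outside the span.
Walking the string: at [6:9] → 'vvf'.
With no groups in the pattern, `findall` gives back each whole match — 1 here.

['vvf']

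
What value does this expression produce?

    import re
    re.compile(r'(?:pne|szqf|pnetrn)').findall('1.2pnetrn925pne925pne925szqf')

['pne', 'pne', 'pne', 'szqf']

Branches in `(...|...)` are attempted left-to-right; the first branch that allows the whole pattern to succeed is taken.
Walking the string: at [3:6] → 'pne'; at [12:15] → 'pne'; at [18:21] → 'pne'; at [24:28] → 'szqf'.
No capturing groups, so `findall` returns the 4 full match strings.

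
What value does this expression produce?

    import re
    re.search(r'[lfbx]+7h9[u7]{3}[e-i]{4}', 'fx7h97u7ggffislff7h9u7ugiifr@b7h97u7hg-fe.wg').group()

'fx7h97u7ggff'

The match spans [0:12] → 'fx7h97u7ggff'.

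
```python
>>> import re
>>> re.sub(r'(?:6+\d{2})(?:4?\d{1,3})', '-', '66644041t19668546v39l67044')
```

'-t19-v39l-'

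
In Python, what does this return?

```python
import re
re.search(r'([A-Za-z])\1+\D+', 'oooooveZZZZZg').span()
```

(0, 13)

A backreference is literal: `\1` must see the identical characters the first group matched.
The match spans [0:13] → 'oooooveZZZZZg'.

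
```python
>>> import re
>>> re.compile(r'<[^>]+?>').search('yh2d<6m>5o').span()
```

(4, 8)

`re.search` scans for the first position where the pattern succeeds.
The match spans [4:8] → '<6m>'.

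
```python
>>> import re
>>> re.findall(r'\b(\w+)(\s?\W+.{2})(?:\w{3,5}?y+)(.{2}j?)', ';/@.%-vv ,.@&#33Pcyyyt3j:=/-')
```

[('vv', ' ,.@&#33', 't3j')]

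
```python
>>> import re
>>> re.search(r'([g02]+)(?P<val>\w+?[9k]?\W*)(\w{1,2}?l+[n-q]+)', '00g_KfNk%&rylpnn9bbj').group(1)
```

'00g'

This matches one or more of one of [g02] (captured); then one or more of a word character (lazy), then optionally one of [9k], then zero or more of a non-word character (captured as 'val'); then 1 to 2 of a word character (lazy), then one or more of the literal 'l', then one or more of a character in [n-q] (captured).
Unlike `match`, `search` isn't anchored — it looks for the pattern anywhere in the string.
The match spans [0:16] → '00g_KfNk%&rylpnn'.
Captured: group 1 = '00g', group 2 = '_KfNk%&', group 3 = 'rylpnn'.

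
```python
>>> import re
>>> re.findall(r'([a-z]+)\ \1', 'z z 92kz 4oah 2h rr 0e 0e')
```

['z']

The backreference `\1` re-matches whatever the first group consumed, character for character.
With a single group, `findall` returns only what that group captured — 1 item.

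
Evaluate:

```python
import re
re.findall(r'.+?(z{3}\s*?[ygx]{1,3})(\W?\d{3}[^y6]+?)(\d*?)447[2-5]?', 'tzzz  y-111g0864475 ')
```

The pattern matches one or more of any character (lazy); then exactly 3 of the literal 'z', then zero or more of whitespace (lazy), then 1 to 3 of one of [ygx] (captured); then optionally a non-word character, then exactly 3 of a digit, then one or more of any character except [y6] (lazy) (captured); then zero or more of a digit (lazy) (captured); then the literal '447', then optionally a character in [2-5].
With the lazy modifier that quantifier settles for the fewest repetitions that let the rest of the pattern succeed (the atoms after it are unaffected and can still be greedy).
Matches: at [0:19] match 'tzzz  y-111g0864475', groups = ('zzz  y', '-111g', '086').
`findall` packs the 3 group values into a tuple for every match.

[('zzz  y', '-111g', '086')]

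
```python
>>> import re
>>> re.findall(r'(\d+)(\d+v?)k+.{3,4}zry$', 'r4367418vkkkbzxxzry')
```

[('436741', '8v')]

This matches one or more of a digit (captured); then one or more of a digit, then optionally the literal 'v' (captured); then one or more of a literal 'k', then 3 to 4 of any character, then the literal 'zry'; then anchored at the end.
Matches: at [1:19] match '4367418vkkkbzxxzry', groups = ('436741', '8v').
`findall` packs the 2 group values into a tuple for every match.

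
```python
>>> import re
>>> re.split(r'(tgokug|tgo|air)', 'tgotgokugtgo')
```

`|` is ordered: at each position the engine commits to the first alternative that works.
Matches to split on: at [0:3] → 'tgo'; at [3:9] → 'tgokug'; at [9:12] → 'tgo'.
`re.split` interleaves the captured-group text with the surrounding fragments.

['', 'tgo', '', 'tgokug', '', 'tgo', '']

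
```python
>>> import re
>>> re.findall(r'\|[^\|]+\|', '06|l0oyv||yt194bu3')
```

Matches: at [2:9] → '|l0oyv|'.
Since nothing is captured, `findall` lists the 1 matched substring directly.

['|l0oyv|']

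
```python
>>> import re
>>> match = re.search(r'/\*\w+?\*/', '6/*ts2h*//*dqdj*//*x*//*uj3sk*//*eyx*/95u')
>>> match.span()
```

`re.search` scans for the first position where the pattern succeeds.
The match spans [1:9] → '/*ts2h*/'.

(1, 9)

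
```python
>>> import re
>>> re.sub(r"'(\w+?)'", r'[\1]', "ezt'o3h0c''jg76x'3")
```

'ezt[o3h0c][jg76x]3'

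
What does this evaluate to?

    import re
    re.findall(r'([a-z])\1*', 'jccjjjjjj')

['j', 'c', 'j']

`\1` is not a pattern — it's the concrete string captured by group 1, re-applied verbatim.
Because there's exactly one group, `findall` drops the full match and keeps group 1 from each hit.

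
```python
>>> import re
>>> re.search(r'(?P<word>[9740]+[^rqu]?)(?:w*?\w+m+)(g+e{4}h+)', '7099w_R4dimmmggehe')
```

This matches one or more of one of [9740], then optionally any character except [rqu] (captured as 'word'); then zero or more of the literal 'w' (lazy), then one or more of a word character, then one or more of the literal 'm' (non-capturing group); then one or more of a literal 'g', then exactly 4 of a literal 'e', then one or more of a literal 'h' (captured).
Unlike `match`, `search` isn't anchored — it looks for the pattern anywhere in the string.
Here the pattern never matches, so the call returns None.

None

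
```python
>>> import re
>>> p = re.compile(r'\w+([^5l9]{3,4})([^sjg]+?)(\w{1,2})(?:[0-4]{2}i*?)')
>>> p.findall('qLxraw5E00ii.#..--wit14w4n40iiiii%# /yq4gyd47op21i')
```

[('.#..', '--w', 'it'), ('d47', 'o', 'p')]

The pattern matches one or more of a word character; then 3 to 4 of any character except [5l9] (captured); then one or more of any character except [sjg] (lazy) (captured); then 1 to 2 of a word character (captured); then exactly 2 of a character in [0-4], then zero or more of the literal 'i' (lazy) (non-capturing group).
A non-greedy quantifier consumes as few characters as it can — just enough that the remainder of the pattern still matches from where it stops; whatever follows it matches normally.
Matches: at [0:23] match 'qLxraw5E00ii.#..--wit14', groups = ('.#..', '--w', 'it'); at [37:49] match 'yq4gyd47op21', groups = ('d47', 'o', 'p').
3 groups means each result is a tuple of 3 captured strings — 2 here.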